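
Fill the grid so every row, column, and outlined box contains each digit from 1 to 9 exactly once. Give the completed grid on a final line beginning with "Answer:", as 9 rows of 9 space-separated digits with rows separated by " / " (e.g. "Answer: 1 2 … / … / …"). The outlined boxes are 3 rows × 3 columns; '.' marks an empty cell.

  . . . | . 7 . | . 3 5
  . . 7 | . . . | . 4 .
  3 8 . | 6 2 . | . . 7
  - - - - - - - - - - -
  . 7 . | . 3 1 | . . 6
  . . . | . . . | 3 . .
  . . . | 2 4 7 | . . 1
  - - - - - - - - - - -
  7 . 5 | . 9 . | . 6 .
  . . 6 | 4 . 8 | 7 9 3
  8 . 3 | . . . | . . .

Step 1. [r9c2∈{1,2,4,9}] r9c2 is the only open cell in row 9 admitting 9, so r9c2=9.
Step 2. [r3c6∈{4,5,9}] across row 3, 5 lands solely at r3c6 ⇒ r3c6=5.
Step 3. [r3c3∈{1,4,9}] r3c3 is the only open cell in row 3 admitting 4. So r3c3=4.
Step 4. [r3c7∈{1,9}] in row 3, 9 fits only at r3c7. So r3c7=9.
Step 5. [r5c9∈{2,4,8,9}] 9 has one home in col 9: r5c9, so r5c9=9.
Step 6. [r4c7∈{2,4,5,8}] r4c7 is the only open cell in box 6 admitting 4, so r4c7=4.
Step 7. [r4c4∈{5,8,9}] in box 5, 9 fits only at r4c4, so r4c4=9.
Step 8. [r5c1∈{1,2,4,5,6}] across col 1, 4 lands solely at r5c1, so r5c1=4.
Step 9. [r8c5∈{1,5}] in row 8, 5 fits only at r8c5. So r8c5=5.
Step 10. [r5c4∈{5,8}] in col 4, 5 fits only at r5c4 ⇒ r5c4=5.
Step 11. [r5c5∈{6,8}] in box 5, 8 fits only at r5c5 ⇒ r5c5=8.
Step 12. [r2c5∈{1}] only 1 remains possible at r2c5, so r2c5=1.
Step 13. [r7c2∈{1,2,4}] col 2 places 4 nowhere but r7c2. So r7c2=4.
Step 14. [r1c4∈{8}] r1c4's peers cover all but 8, so r1c4=8.
Step 15. [r6c2∈{3,5,6}] row 6 places 3 nowhere but r6c2, so r6c2=3.
Step 16. [r6c1∈{5,6,9}] 6 has one home in row 6: r6c1. So r6c1=6.
Step 17. [r2c2∈{2,5,6}] across col 2, 5 lands solely at r2c2, so r2c2=5.
Step 18. [r2c7∈{2,6,8}] row 2 places 6 nowhere but r2c7. So r2c7=6.
Step 19. [r3c8∈{1}] only 1 remains possible at r3c8. So r3c8=1.
Step 20. [r1c7∈{2}] nothing but 2 survives at r1c7 ⇒ r1c7=2.
Step 21. [r2c1∈{2,9}] 2 has one home in row 2: r2c1 ⇒ r2c1=2.
Step 22. [r1c1∈{1,9}] r1c1 is the only open cell in col 1 admitting 9 ⇒ r1c1=9.
Step 23. [r1c3∈{1}] only 1 remains possible at r1c3 ⇒ r1c3=1.
Step 24. [r5c3∈{2}] r5c3 is down to just 2, so r5c3=2.
Step 25. [r4c8∈{2,5,8}] 2 has one home in row 4: r4c8. So r4c8=2.
Step 26. [r6c8∈{5,8}] col 8 places 8 nowhere but r6c8. So r6c8=8.
Step 27. [r2c4∈{3}] r2c4's peers cover all but 3. So r2c4=3.
Step 28. [r7c7∈{1,8}] in col 7, 8 fits only at r7c7 ⇒ r7c7=8.
Step 29. [r7c9∈{2}] nothing but 2 survives at r7c9 ⇒ r7c9=2.
Step 30. [r9c7∈{1,5}] in col 7, 1 fits only at r9c7 ⇒ r9c7=1.
Step 31. [r8c1∈{1}] nothing but 1 survives at r8c1, so r8c1=1.
Step 32. [r9c5∈{6}] r9c5's peers cover all but 6 ⇒ r9c5=6.
Step 33. [r5c8∈{7}] r5c8 has the single candidate 7. So r5c8=7.
Step 34. [r4c1∈{5}] nothing but 5 survives at r4c1. So r4c1=5.
Step 35. [r9c8∈{5}] r9c8 is down to just 5 ⇒ r9c8=5.
Step 36. [r7c4∈{1}] nothing but 1 survives at r7c4, so r7c4=1.
Step 37. [r5c2∈{1}] r5c2 has the single candidate 1, so r5c2=1.
Step 38. [r2c9∈{8}] r2c9's peers cover all but 8, so r2c9=8.
Step 39. [r6c3∈{9}] only 9 remains possible at r6c3, so r6c3=9.
Step 40. [r8c2∈{2}] r8c2 is down to just 2 ⇒ r8c2=2.
Step 41. [r9c4∈{7}] only 7 remains possible at r9c4, so r9c4=7.
Step 42. [r5c6∈{6}] only 6 remains possible at r5c6 ⇒ r5c6=6.
Step 43. [r4c3∈{8}] r4c3 is down to just 8. So r4c3=8.
Step 44. [r9c9∈{4}] r9c9's peers cover all but 4. So r9c9=4.
Step 45. [r9c6∈{2}] r9c6 has the single candidate 2. So r9c6=2.
Step 46. [r1c2∈{6}] only 6 remains possible at r1c2, so r1c2=6.
Step 47. [r2c6∈{9}] r2c6's peers cover all but 9 ⇒ r2c6=9.
Step 48. [r6c7∈{5}] r6c7 has the single candidate 5, so r6c7=5.
Step 49. [r1c6∈{4}] r1c6 is down to just 4 ⇒ r1c6=4.
Step 50. [r7c6∈{3}] r7c6 has the single candidate 3 ⇒ r7c6=3.

Answer: 9 6 1 8 7 4 2 3 5 / 2 5 7 3 1 9 6 4 8 / 3 8 4 6 2 5 9 1 7 / 5 7 8 9 3 1 4 2 6 / 4 1 2 5 8 6 3 7 9 / 6 3 9 2 4 7 5 8 1 / 7 4 5 1 9 3 8 6 2 / 1 2 6 4 5 8 7 9 3 / 8 9 3 7 6 2 1 5 4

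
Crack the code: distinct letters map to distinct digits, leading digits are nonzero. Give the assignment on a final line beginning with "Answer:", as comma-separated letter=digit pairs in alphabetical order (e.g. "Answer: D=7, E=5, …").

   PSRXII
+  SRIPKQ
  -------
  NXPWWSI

Step 1. [N] N is the leading digit of a 7-digit sum of two 6-digit numbers; the final carry is exactly 1. So N=1.
Step 2. [col 1: I + Q ≡ I (mod 10)] column 1 reads I+Q+carry(0)=I with nothing yet; with digits 1 already taken and all letters distinct, the only value for Q is 0 ⇒ Q=0.
Step 3. [col 1: I + Q ≡ I (mod 10)] column 1 (I + Q ≡ I (mod 10), carry-in 0) doesn't pin I yet; pick I=2 and continue ⇒ I=2.
Step 4. [col 2: I + K ≡ S (mod 10)] S=8 is one option consistent with column 2 (I + K ≡ S (mod 10), carry-in 0) — take it. So S=8.
Step 5. [col 2: I + K ≡ S (mod 10)] in column 2 we have I+K≡S with carry-in 0; given I=2, S=8 and digits 0,1,2,8 already taken and all letters distinct, that pins K to 6 ⇒ K=6.
Step 6. [col 3: X + P ≡ W (mod 10)] several values work for X in column 3 (X + P ≡ W (mod 10), carry-in 0); try X=4 ⇒ X=4.
Step 7. [col 3: X + P ≡ W (mod 10)] column 3 (X + P ≡ W (mod 10), carry-in 0) doesn't pin P yet; pick P=5 and continue ⇒ P=5.
Step 8. [col 3: X + P ≡ W (mod 10)] in column 3 we have X+P≡W with carry-in 0; given X=4, P=5 and digits 0,1,2,4,5,6,8 already taken and all letters distinct, that pins W to 9. So W=9.
Step 9. [col 4: R + I ≡ W (mod 10)] in column 4 we have R+I≡W with carry-in 0; given I=2, W=9 and digits 0,1,2,4,5,6,8,9 already taken and all letters distinct, that pins R to 7. So R=7.

Answer: I=2, K=6, N=1, P=5, Q=0, R=7, S=8, W=9, X=4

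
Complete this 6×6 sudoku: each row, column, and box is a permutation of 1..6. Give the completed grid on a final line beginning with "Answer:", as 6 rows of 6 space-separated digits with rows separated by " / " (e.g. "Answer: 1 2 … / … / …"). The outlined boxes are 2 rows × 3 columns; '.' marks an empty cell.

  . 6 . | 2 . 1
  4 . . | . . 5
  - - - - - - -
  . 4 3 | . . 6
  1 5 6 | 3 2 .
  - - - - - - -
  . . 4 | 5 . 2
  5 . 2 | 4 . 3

Step 1. [r1c1∈{3}] r1c1's peers cover all but 3, so r1c1=3.
Step 2. [r6c5∈{1,6}] r6c5 is the only open cell in row 6 admitting 6 ⇒ r6c5=6.
Step 3. [r6c2∈{1}] nothing but 1 survives at r6c2. So r6c2=1.
Step 4. [r5c5∈{1}] r5c5's peers cover all but 1, so r5c5=1.
Step 5. [r1c3∈{5}] r1c3 is down to just 5. So r1c3=5.
Step 6. [r3c4∈{1}] only 1 remains possible at r3c4. So r3c4=1.
Step 7. [r5c2∈{3}] r5c2 is down to just 3 ⇒ r5c2=3.
Step 8. [r2c4∈{6}] nothing but 6 survives at r2c4. So r2c4=6.
Step 9. [r1c5∈{4}] r1c5's peers cover all but 4. So r1c5=4.
Step 10. [r2c5∈{3}] r2c5 has the single candidate 3 ⇒ r2c5=3.
Step 11. [r2c3∈{1}] nothing but 1 survives at r2c3, so r2c3=1.
Step 12. [r5c1∈{6}] r5c1's peers cover all but 6. So r5c1=6.
Step 13. [r2c2∈{2}] nothing but 2 survives at r2c2, so r2c2=2.
Step 14. [r3c5∈{5}] only 5 remains possible at r3c5. So r3c5=5.
Step 15. [r4c6∈{4}] r4c6 has the single candidate 4, so r4c6=4.
Step 16. [r3c1∈{2}] r3c1 is down to just 2. So r3c1=2.

Answer: 3 6 5 2 4 1 / 4 2 1 6 3 5 / 2 4 3 1 5 6 / 1 5 6 3 2 4 / 6 3 4 5 1 2 / 5 1 2 4 6 3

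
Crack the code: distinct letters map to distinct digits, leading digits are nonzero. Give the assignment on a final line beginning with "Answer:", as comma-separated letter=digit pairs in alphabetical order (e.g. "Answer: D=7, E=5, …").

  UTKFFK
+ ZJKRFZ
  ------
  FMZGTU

Step 1. [col 1: K + Z ≡ U (mod 10)] several values work for Z in column 1 (K + Z ≡ U (mod 10), carry-in 0); try Z=1 ⇒ Z=1.
Step 2. [col 1: K + Z ≡ U (mod 10)] U=6 is one option consistent with column 1 (K + Z ≡ U (mod 10), carry-in 0) — take it ⇒ U=6.
Step 3. [col 1: K + Z ≡ U (mod 10)] column 1: given Z=1, U=6, carry-in 0, and digits 1,6 already taken and all letters distinct, K+Z≡U (mod 10) forces K=5. So K=5.
Step 4. [col 2: F + F ≡ T (mod 10)] several values work for T in column 2 (F + F ≡ T (mod 10), carry-in 0); try T=4, so T=4.
Step 5. [col 2: F + F ≡ T (mod 10)] F=7 is one option consistent with column 2 (F + F ≡ T (mod 10), carry-in 0) — take it ⇒ F=7.
Step 6. [col 3: F + R ≡ G (mod 10)] column 3 (F + R ≡ G (mod 10), carry-in 1) doesn't pin R yet; pick R=2 and continue. So R=2.
Step 7. [col 3: F + R ≡ G (mod 10)] column 3: given F=7, R=2, carry-in 1, and digits 1,2,4,5,6,7 already taken and all letters distinct, F+R≡G (mod 10) forces G=0, so G=0.
Step 8. [col 5: T + J ≡ M (mod 10)] several values work for J in column 5 (T + J ≡ M (mod 10), carry-in 1); try J=3. So J=3.
Step 9. [col 5: T + J ≡ M (mod 10)] in column 5 we have T+J≡M with carry-in 1; given T=4, J=3 and digits 0,1,2,3,4,5,6,7 already taken and all letters distinct, that pins M to 8, so M=8.

Answer: F=7, G=0, J=3, K=5, M=8, R=2, T=4, U=6, Z=1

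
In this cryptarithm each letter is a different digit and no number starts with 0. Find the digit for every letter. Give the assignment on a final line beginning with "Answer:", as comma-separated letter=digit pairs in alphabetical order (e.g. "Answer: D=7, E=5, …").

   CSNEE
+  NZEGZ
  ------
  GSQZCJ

Step 1. [col 1: E + Z ≡ J (mod 10)] E=7 is one option consistent with column 1 (E + Z ≡ J (mod 10), carry-in 0) — take it ⇒ E=7.
Step 2. [G] the sum has 6 digits but both addends have 5; that extra leading digit G is the final carry, namely 1. So G=1.
Step 3. [col 1: E + Z ≡ J (mod 10)] column 1 (E + Z ≡ J (mod 10), carry-in 0) doesn't pin J yet; pick J=9 and continue. So J=9.
Step 4. [col 1: E + Z ≡ J (mod 10)] column 1 reads E+Z+carry(0)=J with E=7, J=9; with digits 1,7,9 already taken and all letters distinct, the only value for Z is 2. So Z=2.
Step 5. [col 2: E + G ≡ C (mod 10)] from column 2 (E=7, G=1, carry-in 0, digits 1,2,7,9 already taken and all letters distinct): C must equal 8. So C=8.
Step 6. [col 3: N + E ≡ Z (mod 10)] in column 3 we have N+E≡Z with carry-in 0; given E=7, Z=2 and digits 1,2,7,8,9 already taken and all letters distinct, that pins N to 5, so N=5.
Step 7. [col 4: S + Z ≡ Q (mod 10)] several values work for S in column 4 (S + Z ≡ Q (mod 10), carry-in 1); try S=3 ⇒ S=3.
Step 8. [col 4: S + Z ≡ Q (mod 10)] column 4 reads S+Z+carry(1)=Q with S=3, Z=2; with digits 1,2,3,5,7,8,9 already taken and all letters distinct, the only value for Q is 6 ⇒ Q=6.

Answer: C=8, E=7, G=1, J=9, N=5, Q=6, S=3, Z=2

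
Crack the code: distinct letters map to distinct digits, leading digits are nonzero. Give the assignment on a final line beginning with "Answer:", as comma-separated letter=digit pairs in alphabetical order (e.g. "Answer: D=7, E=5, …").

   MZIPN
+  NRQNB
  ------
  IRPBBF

Step 1. [col 1: N + B ≡ F (mod 10)] no forcing yet in column 1 (carry-in 0); F=6 is free and consistent — try it, so F=6.
Step 2. [col 1: N + B ≡ F (mod 10)] column 1 (N + B ≡ F (mod 10), carry-in 0) doesn't pin B yet; pick B=2 and continue. So B=2.
Step 3. [I] adding two 5-digit numbers gives at most 5+1 digits, and here it does — I is that final carry and must be 1. So I=1.
Step 4. [col 1: N + B ≡ F (mod 10)] from column 1 (B=2, F=6, carry-in 0, digits 1,2,6 already taken and all letters distinct): N must equal 4. So N=4.
Step 5. [col 2: P + N ≡ B (mod 10)] from column 2 (N=4, B=2, carry-in 0, digits 1,2,4,6 already taken and all letters distinct): P must equal 8, so P=8.
Step 6. [col 3: I + Q ≡ B (mod 10)] column 3: given I=1, B=2, carry-in 1, and digits 1,2,4,6,8 already taken and all letters distinct, I+Q≡B (mod 10) forces Q=0 ⇒ Q=0.
Step 7. [col 4: Z + R ≡ P (mod 10)] no forcing yet in column 4 (carry-in 0); Z=5 is free and consistent — try it ⇒ Z=5.
Step 8. [col 4: Z + R ≡ P (mod 10)] column 4 reads Z+R+carry(0)=P with Z=5, P=8; with digits 0,1,2,4,5,6,8 already taken and all letters distinct, the only value for R is 3 ⇒ R=3.
Step 9. [col 5: M + N ≡ R (mod 10)] column 5 reads M+N+carry(0)=R with N=4, R=3; with digits 0,1,2,3,4,5,6,8 already taken and all letters distinct, the only value for M is 9 ⇒ M=9.

Answer: B=2, F=6, I=1, M=9, N=4, P=8, Q=0, R=3, Z=5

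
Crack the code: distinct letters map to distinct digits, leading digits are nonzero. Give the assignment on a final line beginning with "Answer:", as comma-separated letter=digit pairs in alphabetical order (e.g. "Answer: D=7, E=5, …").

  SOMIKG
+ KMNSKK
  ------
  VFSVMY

Step 1. [col 1: G + K ≡ Y (mod 10)] several values work for G in column 1 (G + K ≡ Y (mod 10), carry-in 0); try G=7, so G=7.
Step 2. [col 1: G + K ≡ Y (mod 10)] K=2 is one option consistent with column 1 (G + K ≡ Y (mod 10), carry-in 0) — take it. So K=2.
Step 3. [col 1: G + K ≡ Y (mod 10)] column 1: given G=7, K=2, carry-in 0, and digits 2,7 already taken and all letters distinct, G+K≡Y (mod 10) forces Y=9. So Y=9.
Step 4. [col 2: K + K ≡ M (mod 10)] in column 2 we have K+K≡M with carry-in 0; given K=2 and digits 2,7,9 already taken and all letters distinct, that pins M to 4, so M=4.
Step 5. [col 3: I + S ≡ V (mod 10)] I=3 is one option consistent with column 3 (I + S ≡ V (mod 10), carry-in 0) — take it. So I=3.
Step 6. [col 3: I + S ≡ V (mod 10)] several values work for V in column 3 (I + S ≡ V (mod 10), carry-in 0); try V=8. So V=8.
Step 7. [col 3: I + S ≡ V (mod 10)] from column 3 (I=3, V=8, carry-in 0, digits 2,3,4,7,8,9 already taken and all letters distinct): S must equal 5 ⇒ S=5.
Step 8. [col 4: M + N ≡ S (mod 10)] from column 4 (M=4, S=5, carry-in 0, digits 2,3,4,5,7,8,9 already taken and all letters distinct): N must equal 1. So N=1.
Step 9. [col 5: O + M ≡ F (mod 10)] column 5: given M=4, carry-in 0, and digits 1,2,3,4,5,7,8,9 already taken and all letters distinct, O+M≡F (mod 10) forces O=6. So O=6.
Step 10. [col 5: O + M ≡ F (mod 10)] column 5 reads O+M+carry(0)=F with O=6, M=4; with digits 1,2,3,4,5,6,7,8,9 already taken and all letters distinct, the only value for F is 0, so F=0.

Answer: F=0, G=7, I=3, K=2, M=4, N=1, O=6, S=5, V=8, Y=9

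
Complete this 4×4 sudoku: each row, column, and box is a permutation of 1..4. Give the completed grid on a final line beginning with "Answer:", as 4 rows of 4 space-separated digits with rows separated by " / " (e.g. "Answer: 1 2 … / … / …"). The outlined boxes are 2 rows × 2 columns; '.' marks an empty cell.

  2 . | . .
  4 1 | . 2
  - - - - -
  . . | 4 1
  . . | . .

Step 1. [r1c2∈{3}] r1c2 is down to just 3. So r1c2=3.
Step 2. [r4c4∈{3}] r4c4 has the single candidate 3, so r4c4=3.
Step 3. [r4c3∈{2}] r4c3's peers cover all but 2, so r4c3=2.
Step 4. [r3c2∈{2}] r3c2 has the single candidate 2 ⇒ r3c2=2.
Step 5. [r4c1∈{1}] only 1 remains possible at r4c1 ⇒ r4c1=1.
Step 6. [r1c3∈{1}] r1c3 has the single candidate 1, so r1c3=1.
Step 7. [r2c3∈{3}] r2c3 is down to just 3. So r2c3=3.
Step 8. [r3c1∈{3}] only 3 remains possible at r3c1, so r3c1=3.
Step 9. [r4c2∈{4}] r4c2's peers cover all but 4 ⇒ r4c2=4.
Step 10. [r1c4∈{4}] r1c4 is down to just 4 ⇒ r1c4=4.

Answer: 2 3 1 4 / 4 1 3 2 / 3 2 4 1 / 1 4 2 3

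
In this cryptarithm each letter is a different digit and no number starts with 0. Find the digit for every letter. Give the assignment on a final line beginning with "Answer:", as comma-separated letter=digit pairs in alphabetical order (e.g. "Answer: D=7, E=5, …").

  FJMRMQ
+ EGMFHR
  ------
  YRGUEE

Step 1. [col 1: Q + R ≡ E (mod 10)] several values work for R in column 1 (Q + R ≡ E (mod 10), carry-in 0); try R=8, so R=8.
Step 2. [col 1: Q + R ≡ E (mod 10)] Q=5 is one option consistent with column 1 (Q + R ≡ E (mod 10), carry-in 0) — take it, so Q=5.
Step 3. [col 1: Q + R ≡ E (mod 10)] in column 1 we have Q+R≡E with carry-in 0; given Q=5, R=8 and digits 5,8 already taken and all letters distinct, that pins E to 3 ⇒ E=3.
Step 4. [col 2: M + H ≡ E (mod 10)] several values work for H in column 2 (M + H ≡ E (mod 10), carry-in 1); try H=2. So H=2.
Step 5. [col 2: M + H ≡ E (mod 10)] from column 2 (H=2, E=3, carry-in 1, digits 2,3,5,8 already taken and all letters distinct): M must equal 0 ⇒ M=0.
Step 6. [col 3: R + F ≡ U (mod 10)] F=6 is one option consistent with column 3 (R + F ≡ U (mod 10), carry-in 0) — take it ⇒ F=6.
Step 7. [col 3: R + F ≡ U (mod 10)] in column 3 we have R+F≡U with carry-in 0; given R=8, F=6 and digits 0,2,3,5,6,8 already taken and all letters distinct, that pins U to 4, so U=4.
Step 8. [col 4: M + M ≡ G (mod 10)] from column 4 (M=0, carry-in 1, digits 0,2,3,4,5,6,8 already taken and all letters distinct): G must equal 1 ⇒ G=1.
Step 9. [col 5: J + G ≡ R (mod 10)] in column 5 we have J+G≡R with carry-in 0; given G=1, R=8 and digits 0,1,2,3,4,5,6,8 already taken and all letters distinct, that pins J to 7 ⇒ J=7.
Step 10. [col 6: F + E ≡ Y (mod 10)] column 6 reads F+E+carry(0)=Y with F=6, E=3; with digits 0,1,2,3,4,5,6,7,8 already taken and all letters distinct, the only value for Y is 9. So Y=9.

Answer: E=3, F=6, G=1, H=2, J=7, M=0, Q=5, R=8, U=4, Y=9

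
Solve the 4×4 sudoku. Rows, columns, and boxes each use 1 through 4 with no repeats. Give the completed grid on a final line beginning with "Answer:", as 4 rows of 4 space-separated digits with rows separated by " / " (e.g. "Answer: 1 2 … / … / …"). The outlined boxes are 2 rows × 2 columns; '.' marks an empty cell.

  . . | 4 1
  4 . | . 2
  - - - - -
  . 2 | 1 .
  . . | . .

Step 1. [r3c1∈{3}] r3c1's peers cover all but 3, so r3c1=3.
Step 2. [r2c2∈{1,3}] row 2 places 1 nowhere but r2c2 ⇒ r2c2=1.
Step 3. [r4c4∈{3,4}] r4c4 is the only open cell in col 4 admitting 3, so r4c4=3.
Step 4. [r4c1∈{1}] only 1 remains possible at r4c1 ⇒ r4c1=1.
Step 5. [r3c4∈{4}] r3c4 has the single candidate 4. So r3c4=4.
Step 6. [r4c3∈{2}] r4c3 has the single candidate 2 ⇒ r4c3=2.
Step 7. [r1c2∈{3}] r1c2 is down to just 3 ⇒ r1c2=3.
Step 8. [r4c2∈{4}] r4c2 is down to just 4, so r4c2=4.
Step 9. [r2c3∈{3}] r2c3 is down to just 3. So r2c3=3.
Step 10. [r1c1∈{2}] nothing but 2 survives at r1c1. So r1c1=2.

Answer: 2 3 4 1 / 4 1 3 2 / 3 2 1 4 / 1 4 2 3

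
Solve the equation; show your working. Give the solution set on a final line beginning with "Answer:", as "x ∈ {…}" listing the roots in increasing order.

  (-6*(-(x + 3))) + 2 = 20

Step 1. [(-6*(-(x + 3))) + 2 = 20] subtract 2: x sits inside (… + 2), so sub: -6*(-(x + 3)) = 18.
Step 2. [-6*(-(x + 3)) = 18] divide by the outer -6, so div: -(x + 3) = -3.
Step 3. [-(x + 3) = -3] flip signs both sides. So neg: x + 3 = 3.
Step 4. [x + 3 = 3] subtract 3: x sits inside (… + 3) ⇒ sub: x = 0.

Answer: x ∈ {0}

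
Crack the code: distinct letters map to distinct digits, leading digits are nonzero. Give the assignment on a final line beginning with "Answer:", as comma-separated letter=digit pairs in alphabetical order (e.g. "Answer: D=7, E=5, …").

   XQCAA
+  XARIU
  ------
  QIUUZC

Step 1. [Q] Q is the leading digit of a 6-digit sum of two 5-digit numbers; the final carry is exactly 1, so Q=1.
Step 2. [col 1: A + U ≡ C (mod 10)] C=6 is one option consistent with column 1 (A + U ≡ C (mod 10), carry-in 0) — take it, so C=6.
Step 3. [col 1: A + U ≡ C (mod 10)] column 1 (A + U ≡ C (mod 10), carry-in 0) doesn't pin U yet; pick U=4 and continue. So U=4.
Step 4. [col 1: A + U ≡ C (mod 10)] in column 1 we have A+U≡C with carry-in 0; given U=4, C=6 and digits 1,4,6 already taken and all letters distinct, that pins A to 2. So A=2.
Step 5. [col 2: A + I ≡ Z (mod 10)] column 2 (A + I ≡ Z (mod 10), carry-in 0) doesn't pin Z yet; pick Z=0 and continue. So Z=0.
Step 6. [col 2: A + I ≡ Z (mod 10)] from column 2 (A=2, Z=0, carry-in 0, digits 0,1,2,4,6 already taken and all letters distinct): I must equal 8 ⇒ I=8.
Step 7. [col 3: C + R ≡ U (mod 10)] column 3: given C=6, U=4, carry-in 1, and digits 0,1,2,4,6,8 already taken and all letters distinct, C+R≡U (mod 10) forces R=7 ⇒ R=7.
Step 8. [col 5: X + X ≡ I (mod 10)] column 5: given I=8, carry-in 0, and digits 0,1,2,4,6,7,8 already taken and all letters distinct, X+X≡I (mod 10) forces X=9. So X=9.

Answer: A=2, C=6, I=8, Q=1, R=7, U=4, X=9, Z=0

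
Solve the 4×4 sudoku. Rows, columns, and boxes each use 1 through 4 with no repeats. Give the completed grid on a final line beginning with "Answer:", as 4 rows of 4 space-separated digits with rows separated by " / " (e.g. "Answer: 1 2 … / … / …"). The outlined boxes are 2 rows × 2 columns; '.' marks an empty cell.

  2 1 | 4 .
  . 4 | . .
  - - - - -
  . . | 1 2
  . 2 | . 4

Step 1. [r2c1∈{3}] r2c1 has the single candidate 3. So r2c1=3.
Step 2. [r2c4∈{1}] nothing but 1 survives at r2c4 ⇒ r2c4=1.
Step 3. [r3c1∈{4}] r3c1's peers cover all but 4, so r3c1=4.
Step 4. [r2c3∈{2}] r2c3 is down to just 2. So r2c3=2.
Step 5. [r4c1∈{1}] r4c1 has the single candidate 1 ⇒ r4c1=1.
Step 6. [r4c3∈{3}] r4c3 has the single candidate 3. So r4c3=3.
Step 7. [r3c2∈{3}] r3c2 has the single candidate 3. So r3c2=3.
Step 8. [r1c4∈{3}] only 3 remains possible at r1c4, so r1c4=3.

Answer: 2 1 4 3 / 3 4 2 1 / 4 3 1 2 / 1 2 3 4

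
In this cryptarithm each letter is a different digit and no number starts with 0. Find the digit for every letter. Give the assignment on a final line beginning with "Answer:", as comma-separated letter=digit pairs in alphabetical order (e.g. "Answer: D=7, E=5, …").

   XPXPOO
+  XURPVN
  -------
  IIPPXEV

Step 1. [col 1: O + N ≡ V (mod 10)] several values work for N in column 1 (O + N ≡ V (mod 10), carry-in 0); try N=6. So N=6.
Step 2. [col 1: O + N ≡ V (mod 10)] O=8 is one option consistent with column 1 (O + N ≡ V (mod 10), carry-in 0) — take it. So O=8.
Step 3. [I] adding two 6-digit numbers gives at most 6+1 digits, and here it does — I is that final carry and must be 1 ⇒ I=1.
Step 4. [col 1: O + N ≡ V (mod 10)] column 1 reads O+N+carry(0)=V with O=8, N=6; with digits 1,6,8 already taken and all letters distinct, the only value for V is 4 ⇒ V=4.
Step 5. [col 2: O + V ≡ E (mod 10)] in column 2 we have O+V≡E with carry-in 1; given O=8, V=4 and digits 1,4,6,8 already taken and all letters distinct, that pins E to 3, so E=3.
Step 6. [col 3: P + P ≡ X (mod 10)] in column 3 we have P+P≡X with carry-in 1; given nothing yet and digits 1,3,4,6,8 already taken and all letters distinct, that pins X to 5. So X=5.
Step 7. [col 3: P + P ≡ X (mod 10)] P=2 is one option consistent with column 3 (P + P ≡ X (mod 10), carry-in 1) — take it, so P=2.
Step 8. [col 4: X + R ≡ P (mod 10)] column 4: given X=5, P=2, carry-in 0, and digits 1,2,3,4,5,6,8 already taken and all letters distinct, X+R≡P (mod 10) forces R=7 ⇒ R=7.
Step 9. [col 5: P + U ≡ P (mod 10)] from column 5 (P=2, carry-in 1, digits 1,2,3,4,5,6,7,8 already taken and all letters distinct): U must equal 9 ⇒ U=9.

Answer: E=3, I=1, N=6, O=8, P=2, R=7, U=9, V=4, X=5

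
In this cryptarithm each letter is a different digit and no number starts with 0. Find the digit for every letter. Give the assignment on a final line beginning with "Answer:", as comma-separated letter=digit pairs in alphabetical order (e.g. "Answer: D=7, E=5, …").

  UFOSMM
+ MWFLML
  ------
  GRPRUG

Step 1. [col 1: M + L ≡ G (mod 10)] several values work for G in column 1 (M + L ≡ G (mod 10), carry-in 0); try G=7. So G=7.
Step 2. [col 1: M + L ≡ G (mod 10)] column 1 (M + L ≡ G (mod 10), carry-in 0) doesn't pin L yet; pick L=5 and continue ⇒ L=5.
Step 3. [col 1: M + L ≡ G (mod 10)] column 1: given L=5, G=7, carry-in 0, and digits 5,7 already taken and all letters distinct, M+L≡G (mod 10) forces M=2, so M=2.
Step 4. [col 2: M + M ≡ U (mod 10)] from column 2 (M=2, carry-in 0, digits 2,5,7 already taken and all letters distinct): U must equal 4. So U=4.
Step 5. [col 3: S + L ≡ R (mod 10)] several values work for R in column 3 (S + L ≡ R (mod 10), carry-in 0); try R=1. So R=1.
Step 6. [col 3: S + L ≡ R (mod 10)] in column 3 we have S+L≡R with carry-in 0; given L=5, R=1 and digits 1,2,4,5,7 already taken and all letters distinct, that pins S to 6. So S=6.
Step 7. [col 4: O + F ≡ P (mod 10)] from column 4 (nothing yet, carry-in 1, digits 1,2,4,5,6,7 already taken and all letters distinct): P must equal 9 ⇒ P=9.
Step 8. [col 4: O + F ≡ P (mod 10)] no forcing yet in column 4 (carry-in 1); F=8 is free and consistent — try it ⇒ F=8.
Step 9. [col 4: O + F ≡ P (mod 10)] in column 4 we have O+F≡P with carry-in 1; given F=8, P=9 and digits 1,2,4,5,6,7,8,9 already taken and all letters distinct, that pins O to 0 ⇒ O=0.
Step 10. [col 5: F + W ≡ R (mod 10)] from column 5 (F=8, R=1, carry-in 0, digits 0,1,2,4,5,6,7,8,9 already taken and all letters distinct): W must equal 3, so W=3.

Answer: F=8, G=7, L=5, M=2, O=0, P=9, R=1, S=6, U=4, W=3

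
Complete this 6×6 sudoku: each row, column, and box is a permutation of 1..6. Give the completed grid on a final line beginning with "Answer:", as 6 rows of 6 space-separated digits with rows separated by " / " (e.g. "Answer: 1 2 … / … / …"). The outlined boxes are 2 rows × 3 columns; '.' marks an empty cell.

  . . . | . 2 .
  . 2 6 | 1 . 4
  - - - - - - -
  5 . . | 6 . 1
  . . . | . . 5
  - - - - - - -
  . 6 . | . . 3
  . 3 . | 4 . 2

Step 1. [r6c1∈{1}] only 1 remains possible at r6c1 ⇒ r6c1=1.
Step 2. [r3c2∈{4}] only 4 remains possible at r3c2 ⇒ r3c2=4.
Step 3. [r5c4∈{5}] r5c4 has the single candidate 5, so r5c4=5.
Step 4. [r2c1∈{3}] nothing but 3 survives at r2c1 ⇒ r2c1=3.
Step 5. [r3c3∈{2,3}] 2 has one home in row 3: r3c3. So r3c3=2.
Step 6. [r4c3∈{1,3}] 3 has one home in col 3: r4c3. So r4c3=3.
Step 7. [r1c3∈{1,4,5}] col 3 places 1 nowhere but r1c3. So r1c3=1.
Step 8. [r5c3∈{4}] r5c3 is down to just 4, so r5c3=4.
Step 9. [r4c5∈{4}] r4c5 is down to just 4. So r4c5=4.
Step 10. [r1c1∈{4}] nothing but 4 survives at r1c1 ⇒ r1c1=4.
Step 11. [r6c3∈{5}] nothing but 5 survives at r6c3 ⇒ r6c3=5.
Step 12. [r4c2∈{1}] nothing but 1 survives at r4c2 ⇒ r4c2=1.
Step 13. [r1c2∈{5}] only 5 remains possible at r1c2. So r1c2=5.
Step 14. [r4c4∈{2}] r4c4 is down to just 2. So r4c4=2.
Step 15. [r5c5∈{1}] only 1 remains possible at r5c5. So r5c5=1.
Step 16. [r6c5∈{6}] r6c5 is down to just 6 ⇒ r6c5=6.
Step 17. [r2c5∈{5}] r2c5 is down to just 5 ⇒ r2c5=5.
Step 18. [r1c4∈{3}] r1c4 is down to just 3, so r1c4=3.
Step 19. [r3c5∈{3}] r3c5 is down to just 3. So r3c5=3.
Step 20. [r1c6∈{6}] r1c6's peers cover all but 6 ⇒ r1c6=6.
Step 21. [r4c1∈{6}] r4c1's peers cover all but 6, so r4c1=6.
Step 22. [r5c1∈{2}] r5c1 is down to just 2, so r5c1=2.

Answer: 4 5 1 3 2 6 / 3 2 6 1 5 4 / 5 4 2 6 3 1 / 6 1 3 2 4 5 / 2 6 4 5 1 3 / 1 3 5 4 6 2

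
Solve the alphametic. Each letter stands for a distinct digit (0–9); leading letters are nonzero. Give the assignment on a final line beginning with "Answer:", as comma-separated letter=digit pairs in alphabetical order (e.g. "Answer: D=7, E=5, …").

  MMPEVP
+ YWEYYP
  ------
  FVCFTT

Step 1. [col 1: P + P ≡ T (mod 10)] no forcing yet in column 1 (carry-in 0); P=2 is free and consistent — try it, so P=2.
Step 2. [col 1: P + P ≡ T (mod 10)] column 1: given P=2, carry-in 0, and digits 2 already taken and all letters distinct, P+P≡T (mod 10) forces T=4, so T=4.
Step 3. [col 2: V + Y ≡ T (mod 10)] no forcing yet in column 2 (carry-in 0); Y=1 is free and consistent — try it, so Y=1.
Step 4. [col 2: V + Y ≡ T (mod 10)] column 2: given Y=1, T=4, carry-in 0, and digits 1,2,4 already taken and all letters distinct, V+Y≡T (mod 10) forces V=3. So V=3.
Step 5. [col 3: E + Y ≡ F (mod 10)] E=8 is one option consistent with column 3 (E + Y ≡ F (mod 10), carry-in 0) — take it, so E=8.
Step 6. [col 3: E + Y ≡ F (mod 10)] in column 3 we have E+Y≡F with carry-in 0; given E=8, Y=1 and digits 1,2,3,4,8 already taken and all letters distinct, that pins F to 9 ⇒ F=9.
Step 7. [col 4: P + E ≡ C (mod 10)] column 4 reads P+E+carry(0)=C with P=2, E=8; with digits 1,2,3,4,8,9 already taken and all letters distinct, the only value for C is 0 ⇒ C=0.
Step 8. [col 5: M + W ≡ V (mod 10)] M=7 is one option consistent with column 5 (M + W ≡ V (mod 10), carry-in 1) — take it. So M=7.
Step 9. [col 5: M + W ≡ V (mod 10)] in column 5 we have M+W≡V with carry-in 1; given M=7, V=3 and digits 0,1,2,3,4,7,8,9 already taken and all letters distinct, that pins W to 5. So W=5.

Answer: C=0, E=8, F=9, M=7, P=2, T=4, V=3, W=5, Y=1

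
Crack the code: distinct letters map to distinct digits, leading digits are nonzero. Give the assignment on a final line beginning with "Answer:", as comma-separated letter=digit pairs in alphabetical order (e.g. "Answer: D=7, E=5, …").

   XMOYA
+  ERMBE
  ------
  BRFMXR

Step 1. [col 1: A + E ≡ R (mod 10)] several values work for R in column 1 (A + E ≡ R (mod 10), carry-in 0); try R=4 ⇒ R=4.
Step 2. [col 1: A + E ≡ R (mod 10)] E=6 is one option consistent with column 1 (A + E ≡ R (mod 10), carry-in 0) — take it. So E=6.
Step 3. [B] adding two 5-digit numbers gives at most 5+1 digits, and here it does — B is that final carry and must be 1. So B=1.
Step 4. [col 1: A + E ≡ R (mod 10)] column 1 reads A+E+carry(0)=R with E=6, R=4; with digits 1,4,6 already taken and all letters distinct, the only value for A is 8 ⇒ A=8.
Step 5. [col 2: Y + B ≡ X (mod 10)] column 2 (Y + B ≡ X (mod 10), carry-in 1) doesn't pin Y yet; pick Y=5 and continue. So Y=5.
Step 6. [col 2: Y + B ≡ X (mod 10)] column 2: given Y=5, B=1, carry-in 1, and digits 1,4,5,6,8 already taken and all letters distinct, Y+B≡X (mod 10) forces X=7 ⇒ X=7.
Step 7. [col 3: O + M ≡ M (mod 10)] column 3: given nothing yet, carry-in 0, and digits 1,4,5,6,7,8 already taken and all letters distinct, O+M≡M (mod 10) forces O=0 ⇒ O=0.
Step 8. [col 3: O + M ≡ M (mod 10)] several values work for M in column 3 (O + M ≡ M (mod 10), carry-in 0); try M=9. So M=9.
Step 9. [col 4: M + R ≡ F (mod 10)] in column 4 we have M+R≡F with carry-in 0; given M=9, R=4 and digits 0,1,4,5,6,7,8,9 already taken and all letters distinct, that pins F to 3, so F=3.

Answer: A=8, B=1, E=6, F=3, M=9, O=0, R=4, X=7, Y=5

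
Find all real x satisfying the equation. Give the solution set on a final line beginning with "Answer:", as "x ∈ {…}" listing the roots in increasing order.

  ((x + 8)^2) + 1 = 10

Step 1. [((x + 8)^2) + 1 = 10] subtract 1: x sits inside (… + 1) ⇒ sub: (x + 8)^2 = 9.
Step 2. [(x + 8)^2 = 9] LHS squared, RHS 9 ≥ 0: apply √ (±), so sqrt: x + 8 = 3 or -3.
Step 3. [x + 8 = 3 or -3] 8 comes off first (subtract 8). So sub: x = -5 or -11.

Answer: x ∈ {-11, -5}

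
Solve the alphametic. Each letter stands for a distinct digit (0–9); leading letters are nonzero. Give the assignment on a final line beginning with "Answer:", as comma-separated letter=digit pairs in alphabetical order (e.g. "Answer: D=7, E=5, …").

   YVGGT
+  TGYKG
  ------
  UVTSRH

Step 1. [U] the sum has 6 digits but both addends have 5; that extra leading digit U is the final carry, namely 1. So U=1.
Step 2. [col 1: T + G ≡ H (mod 10)] several values work for H in column 1 (T + G ≡ H (mod 10), carry-in 0); try H=5. So H=5.
Step 3. [col 1: T + G ≡ H (mod 10)] column 1 (T + G ≡ H (mod 10), carry-in 0) doesn't pin G yet; pick G=6 and continue. So G=6.
Step 4. [col 1: T + G ≡ H (mod 10)] in column 1 we have T+G≡H with carry-in 0; given G=6, H=5 and digits 1,5,6 already taken and all letters distinct, that pins T to 9, so T=9.
Step 5. [col 2: G + K ≡ R (mod 10)] several values work for R in column 2 (G + K ≡ R (mod 10), carry-in 1); try R=4 ⇒ R=4.
Step 6. [col 2: G + K ≡ R (mod 10)] from column 2 (G=6, R=4, carry-in 1, digits 1,4,5,6,9 already taken and all letters distinct): K must equal 7. So K=7.
Step 7. [col 3: G + Y ≡ S (mod 10)] in column 3 we have G+Y≡S with carry-in 1; given G=6 and digits 1,4,5,6,7,9 already taken and all letters distinct, that pins Y to 3, so Y=3.
Step 8. [col 3: G + Y ≡ S (mod 10)] column 3: given G=6, Y=3, carry-in 1, and digits 1,3,4,5,6,7,9 already taken and all letters distinct, G+Y≡S (mod 10) forces S=0, so S=0.
Step 9. [col 4: V + G ≡ T (mod 10)] column 4: given G=6, T=9, carry-in 1, and digits 0,1,3,4,5,6,7,9 already taken and all letters distinct, V+G≡T (mod 10) forces V=2 ⇒ V=2.

Answer: G=6, H=5, K=7, R=4, S=0, T=9, U=1, V=2, Y=3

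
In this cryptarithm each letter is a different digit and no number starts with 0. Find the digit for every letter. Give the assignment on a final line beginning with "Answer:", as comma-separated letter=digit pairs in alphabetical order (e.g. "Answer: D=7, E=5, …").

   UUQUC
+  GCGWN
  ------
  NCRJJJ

Step 1. [col 1: C + N ≡ J (mod 10)] N=1 is one option consistent with column 1 (C + N ≡ J (mod 10), carry-in 0) — take it. So N=1.
Step 2. [col 1: C + N ≡ J (mod 10)] C=2 is one option consistent with column 1 (C + N ≡ J (mod 10), carry-in 0) — take it. So C=2.
Step 3. [col 1: C + N ≡ J (mod 10)] from column 1 (C=2, N=1, carry-in 0, digits 1,2 already taken and all letters distinct): J must equal 3, so J=3.
Step 4. [col 2: U + W ≡ J (mod 10)] several values work for U in column 2 (U + W ≡ J (mod 10), carry-in 0); try U=7. So U=7.
Step 5. [col 2: U + W ≡ J (mod 10)] column 2: given U=7, J=3, carry-in 0, and digits 1,2,3,7 already taken and all letters distinct, U+W≡J (mod 10) forces W=6 ⇒ W=6.
Step 6. [col 3: Q + G ≡ J (mod 10)] G=4 is one option consistent with column 3 (Q + G ≡ J (mod 10), carry-in 1) — take it ⇒ G=4.
Step 7. [col 3: Q + G ≡ J (mod 10)] column 3: given G=4, J=3, carry-in 1, and digits 1,2,3,4,6,7 already taken and all letters distinct, Q+G≡J (mod 10) forces Q=8. So Q=8.
Step 8. [col 4: U + C ≡ R (mod 10)] from column 4 (U=7, C=2, carry-in 1, digits 1,2,3,4,6,7,8 already taken and all letters distinct): R must equal 0 ⇒ R=0.

Answer: C=2, G=4, J=3, N=1, Q=8, R=0, U=7, W=6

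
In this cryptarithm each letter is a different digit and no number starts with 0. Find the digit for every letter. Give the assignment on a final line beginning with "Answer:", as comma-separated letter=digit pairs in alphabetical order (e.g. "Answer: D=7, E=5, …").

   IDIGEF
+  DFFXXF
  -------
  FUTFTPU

Step 1. [col 1: F + F ≡ U (mod 10)] column 1 (F + F ≡ U (mod 10), carry-in 0) doesn't pin F yet; pick F=1 and continue. So F=1.
Step 2. [col 1: F + F ≡ U (mod 10)] column 1 reads F+F+carry(0)=U with F=1; with digits 1 already taken and all letters distinct, the only value for U is 2 ⇒ U=2.
Step 3. [col 2: E + X ≡ P (mod 10)] no forcing yet in column 2 (carry-in 0); E=4 is free and consistent — try it. So E=4.
Step 4. [col 2: E + X ≡ P (mod 10)] column 2 (E + X ≡ P (mod 10), carry-in 0) doesn't pin P yet; pick P=0 and continue ⇒ P=0.
Step 5. [col 2: E + X ≡ P (mod 10)] column 2: given E=4, P=0, carry-in 0, and digits 0,1,2,4 already taken and all letters distinct, E+X≡P (mod 10) forces X=6. So X=6.
Step 6. [col 3: G + X ≡ T (mod 10)] column 3 reads G+X+carry(1)=T with X=6; with digits 0,1,2,4,6 already taken and all letters distinct, the only value for G is 8, so G=8.
Step 7. [col 3: G + X ≡ T (mod 10)] from column 3 (G=8, X=6, carry-in 1, digits 0,1,2,4,6,8 already taken and all letters distinct): T must equal 5. So T=5.
Step 8. [col 4: I + F ≡ F (mod 10)] column 4 reads I+F+carry(1)=F with F=1; with digits 0,1,2,4,5,6,8 already taken and all letters distinct, the only value for I is 9 ⇒ I=9.
Step 9. [col 5: D + F ≡ T (mod 10)] column 5: given F=1, T=5, carry-in 1, and digits 0,1,2,4,5,6,8,9 already taken and all letters distinct, D+F≡T (mod 10) forces D=3. So D=3.

Answer: D=3, E=4, F=1, G=8, I=9, P=0, T=5, U=2, X=6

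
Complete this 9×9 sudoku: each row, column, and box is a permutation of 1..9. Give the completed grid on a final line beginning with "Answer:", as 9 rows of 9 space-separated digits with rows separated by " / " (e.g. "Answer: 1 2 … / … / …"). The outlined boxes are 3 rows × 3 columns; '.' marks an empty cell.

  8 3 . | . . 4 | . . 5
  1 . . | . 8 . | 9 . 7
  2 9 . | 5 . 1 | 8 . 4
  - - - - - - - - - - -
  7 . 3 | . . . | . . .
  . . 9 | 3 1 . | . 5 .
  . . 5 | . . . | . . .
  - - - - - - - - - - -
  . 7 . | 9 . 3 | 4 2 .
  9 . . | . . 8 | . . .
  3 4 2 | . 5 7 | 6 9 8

Step 1. [r7c5∈{6}] r7c5 is down to just 6. So r7c5=6.
Step 2. [r7c9∈{1}] r7c9's peers cover all but 1. So r7c9=1.
Step 3. [r1c7∈{1,2}] box 3 places 2 nowhere but r1c7 ⇒ r1c7=2.
Step 4. [r2c8∈{3,6}] across row 2, 3 lands solely at r2c8. So r2c8=3.
Step 5. [r4c7∈{1}] only 1 remains possible at r4c7 ⇒ r4c7=1.
Step 6. [r6c2∈{1,2,6,8}] row 6 places 1 nowhere but r6c2, so r6c2=1.
Step 7. [r3c8∈{6}] only 6 remains possible at r3c8 ⇒ r3c8=6.
Step 8. [r1c5∈{7,9}] across row 1, 9 lands solely at r1c5, so r1c5=9.
Step 9. [r5c7∈{7}] r5c7's peers cover all but 7 ⇒ r5c7=7.
Step 10. [r5c2∈{2,6,8}] row 5 places 8 nowhere but r5c2. So r5c2=8.
Step 11. [r4c2∈{2,6}] 2 has one home in col 2: r4c2 ⇒ r4c2=2.
Step 12. [r4c5∈{4}] r4c5's peers cover all but 4, so r4c5=4.
Step 13. [r4c8∈{8}] only 8 remains possible at r4c8. So r4c8=8.
Step 14. [r4c4∈{6}] r4c4 is down to just 6. So r4c4=6.
Step 15. [r5c6∈{2}] r5c6 is down to just 2. So r5c6=2.
Step 16. [r1c3∈{6,7}] in row 1, 6 fits only at r1c3. So r1c3=6.
Step 17. [r6c9∈{2,3,6,9}] r6c9 is the only open cell in row 6 admitting 2 ⇒ r6c9=2.
Step 18. [r6c5∈{7}] only 7 remains possible at r6c5, so r6c5=7.
Step 19. [r6c1∈{4,6}] across row 6, 6 lands solely at r6c1 ⇒ r6c1=6.
Step 20. [r8c7∈{3,5}] col 7 places 5 nowhere but r8c7, so r8c7=5.
Step 21. [r8c4∈{1,2,4}] 4 has one home in row 8: r8c4 ⇒ r8c4=4.
Step 22. [r6c6∈{9}] r6c6 is down to just 9, so r6c6=9.
Step 23. [r5c1∈{4}] r5c1 has the single candidate 4 ⇒ r5c1=4.
Step 24. [r1c8∈{1}] nothing but 1 survives at r1c8. So r1c8=1.
Step 25. [r5c9∈{6}] r5c9 has the single candidate 6. So r5c9=6.
Step 26. [r7c1∈{5}] nothing but 5 survives at r7c1, so r7c1=5.
Step 27. [r2c6∈{6}] r2c6 has the single candidate 6 ⇒ r2c6=6.
Step 28. [r2c2∈{5}] r2c2 has the single candidate 5, so r2c2=5.
Step 29. [r4c9∈{9}] only 9 remains possible at r4c9. So r4c9=9.
Step 30. [r3c3∈{7}] only 7 remains possible at r3c3. So r3c3=7.
Step 31. [r8c3∈{1}] nothing but 1 survives at r8c3, so r8c3=1.
Step 32. [r4c6∈{5}] r4c6's peers cover all but 5. So r4c6=5.
Step 33. [r1c4∈{7}] nothing but 7 survives at r1c4 ⇒ r1c4=7.
Step 34. [r7c3∈{8}] r7c3 has the single candidate 8. So r7c3=8.
Step 35. [r3c5∈{3}] r3c5 is down to just 3. So r3c5=3.
Step 36. [r6c4∈{8}] r6c4 is down to just 8, so r6c4=8.
Step 37. [r6c8∈{4}] nothing but 4 survives at r6c8. So r6c8=4.
Step 38. [r9c4∈{1}] only 1 remains possible at r9c4. So r9c4=1.
Step 39. [r8c8∈{7}] nothing but 7 survives at r8c8. So r8c8=7.
Step 40. [r2c3∈{4}] only 4 remains possible at r2c3, so r2c3=4.
Step 41. [r8c9∈{3}] nothing but 3 survives at r8c9, so r8c9=3.
Step 42. [r8c5∈{2}] r8c5's peers cover all but 2, so r8c5=2.
Step 43. [r8c2∈{6}] nothing but 6 survives at r8c2. So r8c2=6.
Step 44. [r2c4∈{2}] nothing but 2 survives at r2c4. So r2c4=2.
Step 45. [r6c7∈{3}] r6c7's peers cover all but 3 ⇒ r6c7=3.

Answer: 8 3 6 7 9 4 2 1 5 / 1 5 4 2 8 6 9 3 7 / 2 9 7 5 3 1 8 6 4 / 7 2 3 6 4 5 1 8 9 / 4 8 9 3 1 2 7 5 6 / 6 1 5 8 7 9 3 4 2 / 5 7 8 9 6 3 4 2 1 / 9 6 1 4 2 8 5 7 3 / 3 4 2 1 5 7 6 9 8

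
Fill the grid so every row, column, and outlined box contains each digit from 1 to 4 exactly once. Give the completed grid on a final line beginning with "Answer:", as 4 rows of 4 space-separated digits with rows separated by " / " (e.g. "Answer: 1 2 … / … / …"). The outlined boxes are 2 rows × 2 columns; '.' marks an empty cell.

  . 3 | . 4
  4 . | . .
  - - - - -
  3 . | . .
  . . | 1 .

Step 1. [r1c3∈{2}] r1c3 is down to just 2. So r1c3=2.
Step 2. [r2c2∈{1,2}] across row 2, 2 lands solely at r2c2 ⇒ r2c2=2.
Step 3. [r4c4∈{2,3}] across row 4, 3 lands solely at r4c4 ⇒ r4c4=3.
Step 4. [r4c2∈{4}] nothing but 4 survives at r4c2. So r4c2=4.
Step 5. [r1c1∈{1}] only 1 remains possible at r1c1. So r1c1=1.
Step 6. [r4c1∈{2}] nothing but 2 survives at r4c1. So r4c1=2.
Step 7. [r3c4∈{2}] nothing but 2 survives at r3c4 ⇒ r3c4=2.
Step 8. [r3c2∈{1}] r3c2 has the single candidate 1. So r3c2=1.
Step 9. [r2c4∈{1}] r2c4's peers cover all but 1. So r2c4=1.
Step 10. [r3c3∈{4}] nothing but 4 survives at r3c3 ⇒ r3c3=4.
Step 11. [r2c3∈{3}] only 3 remains possible at r2c3. So r2c3=3.

Answer: 1 3 2 4 / 4 2 3 1 / 3 1 4 2 / 2 4 1 3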